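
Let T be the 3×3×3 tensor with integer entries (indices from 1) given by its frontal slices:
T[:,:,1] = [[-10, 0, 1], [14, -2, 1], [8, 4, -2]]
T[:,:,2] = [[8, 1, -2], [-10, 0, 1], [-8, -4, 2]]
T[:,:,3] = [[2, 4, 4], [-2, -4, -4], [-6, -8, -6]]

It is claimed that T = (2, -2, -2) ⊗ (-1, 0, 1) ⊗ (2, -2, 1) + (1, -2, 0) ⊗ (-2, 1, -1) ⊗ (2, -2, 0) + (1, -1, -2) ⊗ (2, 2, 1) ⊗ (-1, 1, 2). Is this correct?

Reconstruct entry (1,1,2) from the claimed factors: Σₗ aₗ[1]bₗ[1]cₗ[2] = (2)·(-1)·(-2) + (1)·(-2)·(-2) + (1)·(2)·(1) = 10, but T[1,1,2] = 8. The claim is false.

No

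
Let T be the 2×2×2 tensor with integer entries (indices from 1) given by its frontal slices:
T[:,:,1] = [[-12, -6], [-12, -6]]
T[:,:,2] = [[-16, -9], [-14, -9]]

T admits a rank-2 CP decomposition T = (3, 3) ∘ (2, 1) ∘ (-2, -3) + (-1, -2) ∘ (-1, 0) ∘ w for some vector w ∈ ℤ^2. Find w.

Subtract the known terms from T to get the rank-1 residual R = (-1, -2) ∘ (-1, 0) ∘ w, so R[i,j,k] = a[i]·b[j]·w[k]. Pick indices with nonzero a[1]·b[1] = (-1)·(-1) = 1. Only the fibre through (1,1,·) is needed: R[1,1,:] = T[1,1,:] − Σₗ aₗ[1]bₗ[1]cₗ = [-12, -16] − (3)·(2)·(-2, -3) = [0, 2]. Then w[k] = R[1,1,k] / 1 for each k, giving w = [0, 2] / 1 = (0, 2).

w = (0, 2)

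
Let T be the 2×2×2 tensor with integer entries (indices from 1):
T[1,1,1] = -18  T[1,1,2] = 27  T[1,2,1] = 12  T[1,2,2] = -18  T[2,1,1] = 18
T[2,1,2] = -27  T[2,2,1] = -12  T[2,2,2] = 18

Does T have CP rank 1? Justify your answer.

The mode-1 fibre T[:,1,1] = [-18, 18] gives a = [1, -1] (primitive direction); the mode-2 fibre T[1,:,1] = [-18, 12] gives b = [3, -2]; then c[k] = T[1,1,k] / (a[1]·b[1]) = [-18, 27] / 3 = [-6, 9].
Expanding [1, -1] ⊗ [3, -2] ⊗ [-6, 9] reproduces all 8 entries of T, so T = [1, -1] ⊗ [3, -2] ⊗ [-6, 9] and rank(T) ≤ 1.
Equivalently every frontal slice T[:,:,k] is c[k] times the rank-1 matrix [1, -1] ⊗ [3, -2]. So T has rank 1 (it is nonzero).

Yes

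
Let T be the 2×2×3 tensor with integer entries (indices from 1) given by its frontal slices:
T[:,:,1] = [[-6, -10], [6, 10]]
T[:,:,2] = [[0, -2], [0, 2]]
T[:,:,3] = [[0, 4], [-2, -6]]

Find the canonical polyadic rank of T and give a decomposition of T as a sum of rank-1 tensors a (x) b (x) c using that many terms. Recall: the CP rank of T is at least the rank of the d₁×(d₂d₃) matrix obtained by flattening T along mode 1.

rank(T) = 3

Lower bound: the mode-3 unfolding of T (rows indexed by k, columns by (i,j) = (1,1), (1,2), (2,1), (2,2)) is [[-6, -10, 6, 10], [0, -2, 0, 2], [0, 4, -2, -6]].
There the 3×3 minor on rows k ∈ {1, 2, 3}, columns (i,j) ∈ {(1,1), (1,2), (2,1)} is det [[-6, -10, 6], [0, -2, 0], [0, 4, -2]] = -24 ≠ 0, so this unfolding has rank ≥ 3; CP rank is at least every unfolding rank, so rank(T) ≥ 3. (Flattening ranks never certify an upper bound on CP rank; for that we must actually write T with 3 rank-1 terms.)
Upper bound: T is a sum of 3 rank-1 terms, T = [1, -1] (x) [1, 1] (x) [-2, 2, 0] + [1, -1] (x) [1, 2] (x) [-4, -2, 4] + [2, -1] (x) [1, 1] (x) [0, 0, -2] (written with every a and b primitive with positive leading entry and the scale carried by c; CP decompositions are not unique, and this one is verified by expanding entrywise), so rank(T) ≤ 3.
These bounds meet, so rank(T) = 3.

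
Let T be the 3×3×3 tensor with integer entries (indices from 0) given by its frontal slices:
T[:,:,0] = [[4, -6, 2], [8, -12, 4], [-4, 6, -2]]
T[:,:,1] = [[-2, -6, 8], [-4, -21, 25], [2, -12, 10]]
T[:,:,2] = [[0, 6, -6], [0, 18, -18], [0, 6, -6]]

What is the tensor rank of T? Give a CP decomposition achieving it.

rank(T) = 2

Lower bound: in the mode-3 unfolding of T (rows indexed by k, columns by (i,j)) the 2×2 minor on rows k ∈ {0, 1}, columns (i,j) ∈ {(0,0), (0,1)} is det [[4, -6], [-2, -6]] = -36 ≠ 0, so that unfolding has rank ≥ 2 and hence rank(T) ≥ 2 (CP rank is at least every unfolding rank, though it can be larger).
Upper bound: with S_k = T[:,:,k], the two rank-1 terms a₁b₁ᵀ, a₂b₂ᵀ are the rank-1 members of the pencil x·S₀ + y·S₁.
The 2×2 minor of x·S₀ + y·S₁ on rows {0,1}, columns {0,1} is −36·xy + 18·y² = (-18)·(2·x − y)(y), vanishing at (x:y) = (1:2) and (1:0).
M₁ = S₀ + 2·S₁ = [[0, -18, 18], [0, -54, 54], [0, -18, 18]] = (-18)·[1, 3, 1][0, 1, -1]ᵀ and M₂ = S₀ = [[4, -6, 2], [8, -12, 4], [-4, 6, -2]] = 2·[1, 2, -1][2, -3, 1]ᵀ, so take a₁ = [1, 3, 1], b₁ = [0, 1, -1], a₂ = [1, 2, -1], b₂ = [2, -3, 1].
Each slice is an integer combination of E₁ = a₁b₁ᵀ and E₂ = a₂b₂ᵀ: S₀ = 2·E₂, S₁ = −9·E₁ − E₂, S₂ = 6·E₁; reading off coefficients, c₁ = [0, -9, 6] and c₂ = [2, -1, 0].
Hence T = [1, 3, 1] ⊗ [0, 1, -1] ⊗ [0, -9, 6] + [1, 2, -1] ⊗ [2, -3, 1] ⊗ [2, -1, 0], so rank(T) ≤ 2.
These bounds meet, so rank(T) = 2.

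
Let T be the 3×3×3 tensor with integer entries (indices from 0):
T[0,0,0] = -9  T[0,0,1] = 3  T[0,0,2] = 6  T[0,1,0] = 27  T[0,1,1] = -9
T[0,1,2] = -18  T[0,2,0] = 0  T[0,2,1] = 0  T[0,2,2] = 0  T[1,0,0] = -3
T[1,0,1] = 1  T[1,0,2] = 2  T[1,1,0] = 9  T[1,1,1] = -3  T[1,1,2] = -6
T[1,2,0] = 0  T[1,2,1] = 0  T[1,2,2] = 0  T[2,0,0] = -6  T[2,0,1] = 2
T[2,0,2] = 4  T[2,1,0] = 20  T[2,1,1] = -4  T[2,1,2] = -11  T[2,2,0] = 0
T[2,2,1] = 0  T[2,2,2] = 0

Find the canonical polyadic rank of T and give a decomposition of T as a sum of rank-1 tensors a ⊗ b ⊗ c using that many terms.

rank(T) = 2

Lower bound: the mode-3 unfolding of T (rows indexed by k, columns by (i,j) = (0,0), (0,1), (0,2), (1,0), (1,1), (1,2), (2,0), (2,1), (2,2)) is [[-9, 27, 0, -3, 9, 0, -6, 20, 0], [3, -9, 0, 1, -3, 0, 2, -4, 0], [6, -18, 0, 2, -6, 0, 4, -11, 0]].
There the 2×2 minor on rows k ∈ {0, 1}, columns (i,j) ∈ {(0,0), (2,1)} is det [[-9, 20], [3, -4]] = -24 ≠ 0, so this unfolding has rank ≥ 2; CP rank is at least every unfolding rank, so rank(T) ≥ 2. (Flattening ranks never certify an upper bound on CP rank; for that we must actually write T with 2 rank-1 terms.)
Upper bound — finding two terms. Write S_k = T[:,:,k] for the frontal slices: S₀ = [[-9, 27, 0], [-3, 9, 0], [-6, 20, 0]], S₁ = [[3, -9, 0], [1, -3, 0], [2, -4, 0]], S₂ = [[6, -18, 0], [2, -6, 0], [4, -11, 0]].
If T = a₁ ⊗ b₁ ⊗ c₁ + a₂ ⊗ b₂ ⊗ c₂ then each S_k = c₁[k]·a₁b₁ᵀ + c₂[k]·a₂b₂ᵀ. S₀ and S₁ are linearly independent, so a₁b₁ᵀ and a₂b₂ᵀ must span the same plane of matrices: they are the rank-1 matrices of the form x·S₀ + y·S₁.
The 2×2 minor of x·S₀ + y·S₁ on rows {0,2}, columns {0,1} is −18·x² − 12·xy + 6·y² = (-6)·(3·x − y)(x + y), vanishing at (x:y) = (1:3) and (1:-1).
M₁ = S₀ + 3·S₁ = [[0, 0, 0], [0, 0, 0], [0, 8, 0]] = 8·(0, 0, 1)(0, 1, 0)ᵀ and M₂ = S₀ − S₁ = [[-12, 36, 0], [-4, 12, 0], [-8, 24, 0]] = (-4)·(3, 1, 2)(1, -3, 0)ᵀ, so take a₁ = (0, 0, 1), b₁ = (0, 1, 0), a₂ = (3, 1, 2), b₂ = (1, -3, 0).
Each slice is an integer combination of E₁ = a₁b₁ᵀ and E₂ = a₂b₂ᵀ: S₀ = 2·E₁ − 3·E₂, S₁ = 2·E₁ + E₂, S₂ = E₁ + 2·E₂; reading off coefficients, c₁ = (2, 2, 1) and c₂ = (-3, 1, 2).
Hence T = (0, 0, 1) ⊗ (0, 1, 0) ⊗ (2, 2, 1) + (3, 1, 2) ⊗ (1, -3, 0) ⊗ (-3, 1, 2), so rank(T) ≤ 2.
These bounds meet, so rank(T) = 2.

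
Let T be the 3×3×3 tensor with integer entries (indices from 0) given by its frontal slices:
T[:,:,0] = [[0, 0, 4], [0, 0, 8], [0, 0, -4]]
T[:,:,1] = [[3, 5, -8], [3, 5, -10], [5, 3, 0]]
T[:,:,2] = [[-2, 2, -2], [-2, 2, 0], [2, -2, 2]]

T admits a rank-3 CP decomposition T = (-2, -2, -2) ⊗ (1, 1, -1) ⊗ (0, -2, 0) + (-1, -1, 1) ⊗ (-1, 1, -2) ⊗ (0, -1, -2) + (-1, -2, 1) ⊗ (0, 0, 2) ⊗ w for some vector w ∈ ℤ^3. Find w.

w = (-2, 1, -1)

Subtract the known terms from T to get the rank-1 residual R = (-1, -2, 1) ⊗ (0, 0, 2) ⊗ w, so R[i,j,k] = a[i]·b[j]·w[k]. Pick indices with nonzero a[0]·b[2] = (-1)·(2) = -2. Only the fibre through (0,2,·) is needed: R[0,2,:] = T[0,2,:] − Σₗ aₗ[0]bₗ[2]cₗ = [4, -8, -2] − (-2)·(-1)·(0, -2, 0) − (-1)·(-2)·(0, -1, -2) = [4, -2, 2]. Then w[k] = R[0,2,k] / -2 for each k, giving w = [4, -2, 2] / -2 = (-2, 1, -1).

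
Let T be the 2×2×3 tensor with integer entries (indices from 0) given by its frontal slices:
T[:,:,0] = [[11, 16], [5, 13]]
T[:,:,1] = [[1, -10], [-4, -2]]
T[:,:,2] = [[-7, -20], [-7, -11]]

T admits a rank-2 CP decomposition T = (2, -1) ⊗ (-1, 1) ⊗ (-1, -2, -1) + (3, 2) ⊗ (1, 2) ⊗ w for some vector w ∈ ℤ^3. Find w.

Subtract the known terms from T to get the rank-1 residual R = (3, 2) ⊗ (1, 2) ⊗ w, so R[i,j,k] = a[i]·b[j]·w[k]. Pick indices with nonzero a[0]·b[0] = (3)·(1) = 3. Only the fibre through (0,0,·) is needed: R[0,0,:] = T[0,0,:] − Σₗ aₗ[0]bₗ[0]cₗ = [11, 1, -7] − (2)·(-1)·(-1, -2, -1) = [9, -3, -9]. Then w[k] = R[0,0,k] / 3 for each k, giving w = [9, -3, -9] / 3 = (3, -1, -3).

w = (3, -1, -3)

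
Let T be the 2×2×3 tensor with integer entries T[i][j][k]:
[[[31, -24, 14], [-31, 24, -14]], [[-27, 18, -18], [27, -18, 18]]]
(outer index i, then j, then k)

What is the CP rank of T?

2

Lower bound: in the mode-3 unfolding of T (rows indexed by k, columns by (i,j)) the 2×2 minor on rows k ∈ {0, 1}, columns (i,j) ∈ {(0,0), (1,0)} is det [[31, -27], [-24, 18]] = -90 ≠ 0, so that unfolding has rank ≥ 2 and hence rank(T) ≥ 2 (CP rank is at least every unfolding rank, though it can be larger).
Upper bound: T[:,j,:] = b[j]·M for every slice, with b = [1, -1] and M = [[31, -24, 14], [-27, 18, -18]] (rows i, columns k).
Splitting M by its rows (i = 0, 1), M = [1, 0][31, -24, 14]ᵀ + [0, 1][-27, 18, -18]ᵀ.
Hence T = [1, 0] ⊗ [1, -1] ⊗ [31, -24, 14] + [0, 1] ⊗ [1, -1] ⊗ [-27, 18, -18], so rank(T) ≤ 2.
These bounds meet, so rank(T) = 2.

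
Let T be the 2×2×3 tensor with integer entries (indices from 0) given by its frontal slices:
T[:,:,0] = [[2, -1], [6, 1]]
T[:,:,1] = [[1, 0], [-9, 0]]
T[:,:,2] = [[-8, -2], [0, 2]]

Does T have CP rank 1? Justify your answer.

The mode-3 unfolding of T (rows indexed by k, columns by (i,j) = (0,0), (0,1), (1,0), (1,1)) is [[2, -1, 6, 1], [1, 0, -9, 0], [-8, -2, 0, 2]].
There the 3×3 minor on rows k ∈ {0, 1, 2}, columns (i,j) ∈ {(0,0), (0,1), (1,0)} is det [[2, -1, 6], [1, 0, -9], [-8, -2, 0]] = -120 ≠ 0, so this unfolding has rank ≥ 3; CP rank is at least every unfolding rank, so rank(T) ≥ 3.
In particular rank(T) ≥ 3 > 1, so T is not rank-1.

No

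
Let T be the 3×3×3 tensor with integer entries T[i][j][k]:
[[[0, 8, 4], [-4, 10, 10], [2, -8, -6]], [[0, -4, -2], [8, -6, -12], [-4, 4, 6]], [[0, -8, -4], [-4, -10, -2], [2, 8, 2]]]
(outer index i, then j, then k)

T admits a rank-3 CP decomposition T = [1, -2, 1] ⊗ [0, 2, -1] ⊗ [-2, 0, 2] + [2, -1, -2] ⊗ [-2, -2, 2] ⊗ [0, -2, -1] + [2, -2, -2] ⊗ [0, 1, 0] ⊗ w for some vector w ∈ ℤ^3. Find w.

Subtract the known terms from T to get the rank-1 residual R = [2, -2, -2] ⊗ [0, 1, 0] ⊗ w, so R[i,j,k] = a[i]·b[j]·w[k]. Pick indices with nonzero a[0]·b[1] = (2)·(1) = 2. Only the fibre through (0,1,·) is needed: R[0,1,:] = T[0,1,:] − Σₗ aₗ[0]bₗ[1]cₗ = [-4, 10, 10] − (1)·(2)·[-2, 0, 2] − (2)·(-2)·[0, -2, -1] = [0, 2, 2]. Then w[k] = R[0,1,k] / 2 for each k, giving w = [0, 2, 2] / 2 = [0, 1, 1].

w = [0, 1, 1]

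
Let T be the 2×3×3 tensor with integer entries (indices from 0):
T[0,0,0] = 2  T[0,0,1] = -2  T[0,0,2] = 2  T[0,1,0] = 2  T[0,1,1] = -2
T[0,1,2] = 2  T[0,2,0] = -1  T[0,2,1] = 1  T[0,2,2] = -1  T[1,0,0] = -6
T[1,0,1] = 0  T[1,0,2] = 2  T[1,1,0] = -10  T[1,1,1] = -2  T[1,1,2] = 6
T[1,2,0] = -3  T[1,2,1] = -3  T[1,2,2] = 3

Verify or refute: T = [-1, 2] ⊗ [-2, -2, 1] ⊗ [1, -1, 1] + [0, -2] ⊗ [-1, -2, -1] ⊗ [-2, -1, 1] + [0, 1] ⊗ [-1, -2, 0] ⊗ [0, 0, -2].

No

Reconstruct entry (1,0,0) from the claimed factors: Σₗ aₗ[1]bₗ[0]cₗ[0] = (2)·(-2)·(1) + (-2)·(-1)·(-2) + (1)·(-1)·(0) = -8, but T[1,0,0] = -6. The claim is false.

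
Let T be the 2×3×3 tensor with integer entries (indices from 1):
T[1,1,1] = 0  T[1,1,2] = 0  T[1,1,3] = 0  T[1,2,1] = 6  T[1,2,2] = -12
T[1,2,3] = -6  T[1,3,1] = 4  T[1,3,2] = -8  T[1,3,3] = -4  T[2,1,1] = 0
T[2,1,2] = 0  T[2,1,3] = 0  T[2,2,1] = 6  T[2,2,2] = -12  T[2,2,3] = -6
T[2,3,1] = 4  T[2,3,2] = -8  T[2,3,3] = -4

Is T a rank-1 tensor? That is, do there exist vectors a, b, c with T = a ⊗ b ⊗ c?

The mode-1 fibre T[:,2,1] = [6, 6] gives a = [1, 1] (primitive direction); the mode-2 fibre T[1,:,1] = [0, 6, 4] gives b = [0, 3, 2]; then c[k] = T[1,2,k] / (a[1]·b[2]) = [6, -12, -6] / 3 = [2, -4, -2].
Expanding [1, 1] ⊗ [0, 3, 2] ⊗ [2, -4, -2] reproduces all 18 entries of T, so T = [1, 1] ⊗ [0, 3, 2] ⊗ [2, -4, -2] and rank(T) ≤ 1.
Equivalently every frontal slice T[:,:,k] is c[k] times the rank-1 matrix [1, 1] ⊗ [0, 3, 2]. So T has rank 1 (it is nonzero).

Yes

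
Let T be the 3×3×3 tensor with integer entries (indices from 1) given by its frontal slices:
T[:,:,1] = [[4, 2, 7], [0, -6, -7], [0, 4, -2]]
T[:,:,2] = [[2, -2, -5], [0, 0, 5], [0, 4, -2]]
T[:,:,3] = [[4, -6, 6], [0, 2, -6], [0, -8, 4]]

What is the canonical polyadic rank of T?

Lower bound: in the mode-1 unfolding of T (rows indexed by i, columns by (j,k)) the 3×3 minor on rows i ∈ {1, 2, 3}, columns (j,k) ∈ {(1,1), (2,1), (2,2)} is det [[4, 2, -2], [0, -6, 0], [0, 4, 4]] = -96 ≠ 0, so that unfolding has rank ≥ 3 and hence rank(T) ≥ 3 (CP rank is at least every unfolding rank, though it can be larger).
Upper bound: T is a sum of 3 rank-1 terms, T = [1, -1, 0] ⊗ [0, 1, 2] ⊗ [4, -2, 2] + [1, -1, 2] ⊗ [0, 2, -1] ⊗ [1, 1, -2] + [1, 0, 0] ⊗ [1, -1, 0] ⊗ [4, 2, 4] (written with every a and b primitive with positive leading entry and the scale carried by c; CP decompositions are not unique, and this one is verified by expanding entrywise), so rank(T) ≤ 3.
These bounds meet, so rank(T) = 3.

3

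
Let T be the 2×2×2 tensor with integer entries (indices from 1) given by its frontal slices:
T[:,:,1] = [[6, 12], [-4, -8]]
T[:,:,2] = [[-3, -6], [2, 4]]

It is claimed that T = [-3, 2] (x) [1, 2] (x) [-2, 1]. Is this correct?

Reconstruct entrywise from the claimed factors. For example, T[2,1,1] = -4 and Σₗ aₗ[2]bₗ[1]cₗ[1] = (2)·(1)·(-2) = -4; checking all 8 entries, every one matches. The claim holds.

Yes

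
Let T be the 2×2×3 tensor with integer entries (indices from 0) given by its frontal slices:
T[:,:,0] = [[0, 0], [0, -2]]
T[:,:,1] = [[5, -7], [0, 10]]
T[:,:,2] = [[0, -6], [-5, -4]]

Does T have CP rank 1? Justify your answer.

The mode-3 unfolding of T (rows indexed by k, columns by (i,j) = (0,0), (0,1), (1,0), (1,1)) is [[0, 0, 0, -2], [5, -7, 0, 10], [0, -6, -5, -4]].
There the 3×3 minor on rows k ∈ {0, 1, 2}, columns (i,j) ∈ {(0,0), (0,1), (1,1)} is det [[0, 0, -2], [5, -7, 10], [0, -6, -4]] = 60 ≠ 0, so this unfolding has rank ≥ 3; CP rank is at least every unfolding rank, so rank(T) ≥ 3.
In particular rank(T) ≥ 3 > 1, so T is not rank-1.

No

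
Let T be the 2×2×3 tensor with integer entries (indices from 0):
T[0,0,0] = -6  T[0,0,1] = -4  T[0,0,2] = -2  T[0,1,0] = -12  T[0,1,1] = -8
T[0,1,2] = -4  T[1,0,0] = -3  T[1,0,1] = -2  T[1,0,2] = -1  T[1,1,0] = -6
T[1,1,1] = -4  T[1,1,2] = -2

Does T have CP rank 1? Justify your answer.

If T = a (x) b (x) c then every fibre of T is a multiple of the corresponding factor, so read the factors off the fibres through the nonzero entry T[0,0,0] = -6.
The mode-1 fibre T[:,0,0] = [-6, -3] gives a = (2, 1) (primitive direction); the mode-2 fibre T[0,:,0] = [-6, -12] gives b = (1, 2); then c[k] = T[0,0,k] / (a[0]·b[0]) = [-6, -4, -2] / 2 = (-3, -2, -1).
Expanding (2, 1) (x) (1, 2) (x) (-3, -2, -1) reproduces all 12 entries of T, so T = (2, 1) (x) (1, 2) (x) (-3, -2, -1) and rank(T) ≤ 1.
Equivalently every frontal slice T[:,:,k] is c[k] times the rank-1 matrix (2, 1) (x) (1, 2). So T has rank 1 (it is nonzero).

Yes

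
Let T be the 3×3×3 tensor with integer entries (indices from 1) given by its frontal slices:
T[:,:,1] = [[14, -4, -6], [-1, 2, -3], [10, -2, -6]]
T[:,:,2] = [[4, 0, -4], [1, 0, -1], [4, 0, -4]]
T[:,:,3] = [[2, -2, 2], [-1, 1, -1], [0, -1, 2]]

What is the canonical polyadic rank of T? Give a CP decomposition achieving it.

Lower bound: the mode-3 unfolding of T (rows indexed by k, columns by (i,j) = (1,1), (1,2), (1,3), (2,1), (2,2), (2,3), (3,1), (3,2), (3,3)) is [[14, -4, -6, -1, 2, -3, 10, -2, -6], [4, 0, -4, 1, 0, -1, 4, 0, -4], [2, -2, 2, -1, 1, -1, 0, -1, 2]].
There the 3×3 minor on rows k ∈ {1, 2, 3}, columns (i,j) ∈ {(1,1), (1,2), (2,1)} is det [[14, -4, -1], [4, 0, 1], [2, -2, -1]] = 12 ≠ 0, so this unfolding has rank ≥ 3; CP rank is at least every unfolding rank, so rank(T) ≥ 3. (Flattening ranks never certify an upper bound on CP rank; for that we must actually write T with 3 rank-1 terms.)
Upper bound: T is a sum of 3 rank-1 terms, T = [1, 1, 1] ⊗ [1, 0, -1] ⊗ [4, 2, 0] + [2, -1, 1] ⊗ [2, -1, 0] ⊗ [2, 0, 1] + [2, -1, 2] ⊗ [1, 0, -1] ⊗ [1, 1, -1] (written with every a and b primitive with positive leading entry and the scale carried by c; CP decompositions are not unique, and this one is verified by expanding entrywise), so rank(T) ≤ 3.
These bounds meet, so rank(T) = 3.

rank(T) = 3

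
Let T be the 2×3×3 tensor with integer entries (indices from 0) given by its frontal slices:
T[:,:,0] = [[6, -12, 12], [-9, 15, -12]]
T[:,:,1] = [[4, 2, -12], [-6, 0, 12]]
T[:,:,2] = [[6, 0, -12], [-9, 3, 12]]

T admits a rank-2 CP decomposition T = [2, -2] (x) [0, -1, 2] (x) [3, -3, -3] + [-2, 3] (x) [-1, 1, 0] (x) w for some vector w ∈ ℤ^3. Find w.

Subtract the known terms from T to get the rank-1 residual R = [-2, 3] (x) [-1, 1, 0] (x) w, so R[i,j,k] = a[i]·b[j]·w[k]. Pick indices with nonzero a[0]·b[0] = (-2)·(-1) = 2. Only the fibre through (0,0,·) is needed: R[0,0,:] = T[0,0,:] − Σₗ aₗ[0]bₗ[0]cₗ = [6, 4, 6] − (2)·(0)·[3, -3, -3] = [6, 4, 6]. Then w[k] = R[0,0,k] / 2 for each k, giving w = [6, 4, 6] / 2 = [3, 2, 3].

w = [3, 2, 3]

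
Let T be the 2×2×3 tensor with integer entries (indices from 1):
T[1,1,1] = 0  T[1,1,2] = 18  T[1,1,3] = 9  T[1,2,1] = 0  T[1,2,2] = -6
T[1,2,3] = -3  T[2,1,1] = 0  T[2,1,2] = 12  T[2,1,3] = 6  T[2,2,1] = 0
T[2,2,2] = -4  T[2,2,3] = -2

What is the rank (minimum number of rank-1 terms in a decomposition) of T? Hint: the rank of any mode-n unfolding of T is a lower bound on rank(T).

1

Lower bound: T ≠ 0 (e.g. T[1,1,2] = 18), so rank(T) ≥ 1.
Upper bound: if T = a ⊗ b ⊗ c then every fibre of T is a multiple of the corresponding factor, so read the factors off the fibres through the nonzero entry T[1,1,2] = 18.
The mode-1 fibre T[:,1,2] = [18, 12] gives a = [3, 2] (primitive direction); the mode-2 fibre T[1,:,2] = [18, -6] gives b = [3, -1]; then c[k] = T[1,1,k] / (a[1]·b[1]) = [0, 18, 9] / 9 = [0, 2, 1].
Expanding [3, 2] ⊗ [3, -1] ⊗ [0, 2, 1] reproduces all 12 entries of T, so T = [3, 2] ⊗ [3, -1] ⊗ [0, 2, 1] and rank(T) ≤ 1.
These bounds meet, so rank(T) = 1.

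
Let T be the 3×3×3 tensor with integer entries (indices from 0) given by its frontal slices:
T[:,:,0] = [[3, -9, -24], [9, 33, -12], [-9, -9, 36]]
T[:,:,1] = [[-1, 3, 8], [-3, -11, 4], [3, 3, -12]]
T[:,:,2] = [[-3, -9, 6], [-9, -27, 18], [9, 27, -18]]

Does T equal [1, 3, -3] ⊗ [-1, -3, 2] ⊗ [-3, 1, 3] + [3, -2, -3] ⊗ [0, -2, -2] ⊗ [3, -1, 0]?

No

Reconstruct entry (1,1,0) from the claimed factors: Σₗ aₗ[1]bₗ[1]cₗ[0] = (3)·(-3)·(-3) + (-2)·(-2)·(3) = 39, but T[1,1,0] = 33. The claim is false.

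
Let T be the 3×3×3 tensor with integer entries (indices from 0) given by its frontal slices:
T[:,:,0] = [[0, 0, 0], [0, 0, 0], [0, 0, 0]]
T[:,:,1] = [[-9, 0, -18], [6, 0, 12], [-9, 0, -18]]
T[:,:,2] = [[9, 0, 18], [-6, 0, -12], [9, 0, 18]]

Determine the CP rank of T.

1

Lower bound: T ≠ 0 (e.g. T[0,0,1] = -9), so rank(T) ≥ 1.
Upper bound: if T = a ⊗ b ⊗ c then every fibre of T is a multiple of the corresponding factor, so read the factors off the fibres through the nonzero entry T[0,0,1] = -9.
The mode-1 fibre T[:,0,1] = [-9, 6, -9] gives a = [3, -2, 3] (primitive direction); the mode-2 fibre T[0,:,1] = [-9, 0, -18] gives b = [1, 0, 2]; then c[k] = T[0,0,k] / (a[0]·b[0]) = [0, -9, 9] / 3 = [0, -3, 3].
Expanding [3, -2, 3] ⊗ [1, 0, 2] ⊗ [0, -3, 3] reproduces all 27 entries of T, so T = [3, -2, 3] ⊗ [1, 0, 2] ⊗ [0, -3, 3] and rank(T) ≤ 1.
These bounds meet, so rank(T) = 1.
Check entry T[0,0,2] = 9: (3)·(1)·(3) = 9.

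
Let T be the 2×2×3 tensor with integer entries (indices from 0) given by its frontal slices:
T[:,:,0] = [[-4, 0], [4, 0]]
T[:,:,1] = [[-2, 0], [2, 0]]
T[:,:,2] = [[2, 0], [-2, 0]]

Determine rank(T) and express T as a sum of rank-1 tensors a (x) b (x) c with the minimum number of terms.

rank(T) = 1

Lower bound: T ≠ 0 (e.g. T[0,0,0] = -4), so rank(T) ≥ 1.
Upper bound: if T = a (x) b (x) c then every fibre of T is a multiple of the corresponding factor, so read the factors off the fibres through the nonzero entry T[0,0,0] = -4.
The mode-1 fibre T[:,0,0] = [-4, 4] gives a = [1, -1] (primitive direction); the mode-2 fibre T[0,:,0] = [-4, 0] gives b = [1, 0]; then c[k] = T[0,0,k] / (a[0]·b[0]) = [-4, -2, 2] / 1 = [-4, -2, 2].
Expanding [1, -1] (x) [1, 0] (x) [-4, -2, 2] reproduces all 12 entries of T, so T = [1, -1] (x) [1, 0] (x) [-4, -2, 2] and rank(T) ≤ 1.
These bounds meet, so rank(T) = 1.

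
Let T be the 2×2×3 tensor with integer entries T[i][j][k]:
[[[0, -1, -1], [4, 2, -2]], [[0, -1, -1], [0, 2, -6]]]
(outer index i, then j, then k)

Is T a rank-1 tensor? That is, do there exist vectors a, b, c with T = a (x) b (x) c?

The mode-3 unfolding of T (rows indexed by k, columns by (i,j) = (0,0), (0,1), (1,0), (1,1)) is [[0, 4, 0, 0], [-1, 2, -1, 2], [-1, -2, -1, -6]].
There the 3×3 minor on rows k ∈ {0, 1, 2}, columns (i,j) ∈ {(0,0), (0,1), (1,1)} is det [[0, 4, 0], [-1, 2, 2], [-1, -2, -6]] = -32 ≠ 0, so this unfolding has rank ≥ 3; CP rank is at least every unfolding rank, so rank(T) ≥ 3.
In particular rank(T) ≥ 3 > 1, so T is not rank-1.

No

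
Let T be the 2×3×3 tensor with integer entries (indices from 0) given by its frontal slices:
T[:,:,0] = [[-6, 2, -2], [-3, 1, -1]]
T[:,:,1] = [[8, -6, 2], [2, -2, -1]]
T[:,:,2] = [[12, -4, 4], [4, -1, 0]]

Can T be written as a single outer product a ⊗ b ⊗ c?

No

The mode-3 unfolding of T (rows indexed by k, columns by (i,j) = (0,0), (0,1), (0,2), (1,0), (1,1), (1,2)) is [[-6, 2, -2, -3, 1, -1], [8, -6, 2, 2, -2, -1], [12, -4, 4, 4, -1, 0]].
There the 3×3 minor on rows k ∈ {0, 1, 2}, columns (i,j) ∈ {(0,0), (0,1), (1,0)} is det [[-6, 2, -3], [8, -6, 2], [12, -4, 4]] = -40 ≠ 0, so this unfolding has rank ≥ 3; CP rank is at least every unfolding rank, so rank(T) ≥ 3.
In particular rank(T) ≥ 3 > 1, so T is not rank-1.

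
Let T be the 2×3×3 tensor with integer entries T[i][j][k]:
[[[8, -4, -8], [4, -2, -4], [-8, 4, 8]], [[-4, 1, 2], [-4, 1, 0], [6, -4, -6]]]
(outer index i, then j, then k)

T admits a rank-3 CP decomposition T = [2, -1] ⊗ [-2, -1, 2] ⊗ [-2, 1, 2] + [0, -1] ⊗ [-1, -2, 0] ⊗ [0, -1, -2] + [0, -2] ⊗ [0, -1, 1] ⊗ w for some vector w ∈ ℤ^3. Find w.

w = [-1, 1, 1]

Subtract the known terms from T to get the rank-1 residual R = [0, -2] ⊗ [0, -1, 1] ⊗ w, so R[i,j,k] = a[i]·b[j]·w[k]. Pick indices with nonzero a[1]·b[1] = (-2)·(-1) = 2. Only the fibre through (1,1,·) is needed: R[1,1,:] = T[1,1,:] − Σₗ aₗ[1]bₗ[1]cₗ = [-4, 1, 0] − (-1)·(-1)·[-2, 1, 2] − (-1)·(-2)·[0, -1, -2] = [-2, 2, 2]. Then w[k] = R[1,1,k] / 2 for each k, giving w = [-2, 2, 2] / 2 = [-1, 1, 1].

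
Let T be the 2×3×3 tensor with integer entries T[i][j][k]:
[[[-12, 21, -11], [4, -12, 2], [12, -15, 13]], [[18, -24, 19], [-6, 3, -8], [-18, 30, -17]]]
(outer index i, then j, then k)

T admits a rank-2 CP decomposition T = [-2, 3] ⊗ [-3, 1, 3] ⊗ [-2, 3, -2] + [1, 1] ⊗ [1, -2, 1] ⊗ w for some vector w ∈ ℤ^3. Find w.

Subtract the known terms from T to get the rank-1 residual R = [1, 1] ⊗ [1, -2, 1] ⊗ w, so R[i,j,k] = a[i]·b[j]·w[k]. Pick indices with nonzero a[0]·b[0] = (1)·(1) = 1. Only the fibre through (0,0,·) is needed: R[0,0,:] = T[0,0,:] − Σₗ aₗ[0]bₗ[0]cₗ = [-12, 21, -11] − (-2)·(-3)·[-2, 3, -2] = [0, 3, 1]. Then w[k] = R[0,0,k] / 1 for each k, giving w = [0, 3, 1] / 1 = [0, 3, 1].

w = [0, 3, 1]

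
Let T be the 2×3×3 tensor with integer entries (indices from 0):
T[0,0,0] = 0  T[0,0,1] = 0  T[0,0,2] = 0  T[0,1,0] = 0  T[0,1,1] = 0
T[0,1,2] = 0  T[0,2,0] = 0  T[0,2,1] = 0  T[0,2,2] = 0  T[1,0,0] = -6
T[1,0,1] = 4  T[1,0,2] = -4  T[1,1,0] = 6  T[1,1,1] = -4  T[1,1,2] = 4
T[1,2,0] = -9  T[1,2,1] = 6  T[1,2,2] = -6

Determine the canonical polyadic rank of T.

Lower bound: T ≠ 0 (e.g. T[1,0,0] = -6), so rank(T) ≥ 1.
Upper bound: if T = a (x) b (x) c then every fibre of T is a multiple of the corresponding factor, so read the factors off the fibres through the nonzero entry T[1,0,0] = -6.
The mode-1 fibre T[:,0,0] = [0, -6] gives a = (0, 1) (primitive direction); the mode-2 fibre T[1,:,0] = [-6, 6, -9] gives b = (2, -2, 3); then c[k] = T[1,0,k] / (a[1]·b[0]) = [-6, 4, -4] / 2 = (-3, 2, -2).
Expanding (0, 1) (x) (2, -2, 3) (x) (-3, 2, -2) reproduces all 18 entries of T, so T = (0, 1) (x) (2, -2, 3) (x) (-3, 2, -2) and rank(T) ≤ 1.
These bounds meet, so rank(T) = 1.

1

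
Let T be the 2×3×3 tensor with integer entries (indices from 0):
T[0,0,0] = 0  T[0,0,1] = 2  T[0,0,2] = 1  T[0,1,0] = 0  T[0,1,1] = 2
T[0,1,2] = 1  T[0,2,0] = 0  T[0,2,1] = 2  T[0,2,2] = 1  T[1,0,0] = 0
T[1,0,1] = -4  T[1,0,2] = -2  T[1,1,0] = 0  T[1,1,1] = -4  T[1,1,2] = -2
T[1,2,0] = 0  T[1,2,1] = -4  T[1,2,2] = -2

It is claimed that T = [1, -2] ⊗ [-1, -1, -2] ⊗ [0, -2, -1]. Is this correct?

No

Reconstruct entry (0,2,1) from the claimed factors: Σₗ aₗ[0]bₗ[2]cₗ[1] = (1)·(-2)·(-2) = 4, but T[0,2,1] = 2. The claim is false.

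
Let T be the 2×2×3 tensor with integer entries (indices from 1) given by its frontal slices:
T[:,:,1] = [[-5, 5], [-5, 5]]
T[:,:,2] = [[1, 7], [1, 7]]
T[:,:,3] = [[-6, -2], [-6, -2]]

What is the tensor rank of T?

Lower bound: the mode-3 unfolding of T (rows indexed by k, columns by (i,j) = (1,1), (1,2), (2,1), (2,2)) is [[-5, 5, -5, 5], [1, 7, 1, 7], [-6, -2, -6, -2]].
There the 2×2 minor on rows k ∈ {1, 2}, columns (i,j) ∈ {(1,1), (1,2)} is det [[-5, 5], [1, 7]] = -40 ≠ 0, so this unfolding has rank ≥ 2; CP rank is at least every unfolding rank, so rank(T) ≥ 2. (Flattening ranks never certify an upper bound on CP rank; for that we must actually write T with 2 rank-1 terms.)
Upper bound — finding two terms. Every mode-1 slice of T is a multiple of one matrix: T[i,:,:] = a[i]·M with a = [1, 1] and M = [[-5, 1, -6], [5, 7, -2]] (rows indexed by j, columns by k). So it suffices to write M as a sum of two rank-1 matrices.
Splitting M by its rows (j = 1, 2), M = [1, 0][-5, 1, -6]ᵀ + [0, 1][5, 7, -2]ᵀ.
Hence T = [1, 1] ⊗ [1, 0] ⊗ [-5, 1, -6] + [1, 1] ⊗ [0, 1] ⊗ [5, 7, -2], so rank(T) ≤ 2.
These bounds meet, so rank(T) = 2.

2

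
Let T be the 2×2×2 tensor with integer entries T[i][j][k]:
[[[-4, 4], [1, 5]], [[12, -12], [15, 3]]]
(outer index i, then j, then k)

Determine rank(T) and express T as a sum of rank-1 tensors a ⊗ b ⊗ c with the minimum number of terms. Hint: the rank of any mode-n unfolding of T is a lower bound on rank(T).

rank(T) = 2

Lower bound: the mode-3 unfolding of T (rows indexed by k, columns by (i,j) = (0,0), (0,1), (1,0), (1,1)) is [[-4, 1, 12, 15], [4, 5, -12, 3]].
There the 2×2 minor on rows k ∈ {0, 1}, columns (i,j) ∈ {(0,0), (0,1)} is det [[-4, 1], [4, 5]] = -24 ≠ 0, so this unfolding has rank ≥ 2; CP rank is at least every unfolding rank, so rank(T) ≥ 2. (Unfolding ranks only ever bound the CP rank from below — rank(T) can be strictly larger than all of them — so the matching upper bound has to come from an explicit 2-term decomposition.)
Upper bound — finding two terms. Write S_k = T[:,:,k] for the frontal slices: S₀ = [[-4, 1], [12, 15]], S₁ = [[4, 5], [-12, 3]].
If T = a₁ ⊗ b₁ ⊗ c₁ + a₂ ⊗ b₂ ⊗ c₂ then each S_k = c₁[k]·a₁b₁ᵀ + c₂[k]·a₂b₂ᵀ. S₀ and S₁ are linearly independent, so a₁b₁ᵀ and a₂b₂ᵀ must span the same plane of matrices: they are the rank-1 matrices of the form x·S₀ + y·S₁.
det(x·S₀ + y·S₁) is −72·x² + 72·y² = (-72)·(x − y)(x + y), vanishing at (x:y) = (1:1) and (1:-1).
M₁ = S₀ + S₁ = [[0, 6], [0, 18]] = 6·[1, 3][0, 1]ᵀ and M₂ = S₀ − S₁ = [[-8, -4], [24, 12]] = (-4)·[1, -3][2, 1]ᵀ, so take a₁ = [1, 3], b₁ = [0, 1], a₂ = [1, -3], b₂ = [2, 1].
Each slice is an integer combination of E₁ = a₁b₁ᵀ and E₂ = a₂b₂ᵀ: S₀ = 3·E₁ − 2·E₂, S₁ = 3·E₁ + 2·E₂; reading off coefficients, c₁ = [3, 3] and c₂ = [-2, 2].
Hence T = [1, 3] ⊗ [0, 1] ⊗ [3, 3] + [1, -3] ⊗ [2, 1] ⊗ [-2, 2], so rank(T) ≤ 2.
These bounds meet, so rank(T) = 2.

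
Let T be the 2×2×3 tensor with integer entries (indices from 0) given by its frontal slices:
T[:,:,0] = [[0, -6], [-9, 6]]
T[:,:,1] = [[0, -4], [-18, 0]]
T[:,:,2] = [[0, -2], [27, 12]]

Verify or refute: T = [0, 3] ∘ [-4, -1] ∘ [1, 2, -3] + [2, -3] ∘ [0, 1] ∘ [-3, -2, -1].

No

Reconstruct entry (1,0,0) from the claimed factors: Σₗ aₗ[1]bₗ[0]cₗ[0] = (3)·(-4)·(1) + (-3)·(0)·(-3) = -12, but T[1,0,0] = -9. The claim is false.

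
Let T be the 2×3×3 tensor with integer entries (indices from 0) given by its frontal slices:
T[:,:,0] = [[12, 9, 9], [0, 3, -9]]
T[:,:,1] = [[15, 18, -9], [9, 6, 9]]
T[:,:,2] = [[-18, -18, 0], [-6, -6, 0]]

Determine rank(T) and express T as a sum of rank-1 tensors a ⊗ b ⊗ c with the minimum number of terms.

rank(T) = 2

Lower bound: the mode-1 unfolding of T (rows indexed by i, columns by (j,k) = (0,0), (0,1), (0,2), (1,0), (1,1), (1,2), (2,0), (2,1), (2,2)) is [[12, 15, -18, 9, 18, -18, 9, -9, 0], [0, 9, -6, 3, 6, -6, -9, 9, 0]].
There the 2×2 minor on rows i ∈ {0, 1}, columns (j,k) ∈ {(0,0), (0,1)} is det [[12, 15], [0, 9]] = 108 ≠ 0, so this unfolding has rank ≥ 2; CP rank is at least every unfolding rank, so rank(T) ≥ 2. (Flattening ranks never certify an upper bound on CP rank; for that we must actually write T with 2 rank-1 terms.)
Upper bound — finding two terms. Write S_k = T[:,:,k] for the frontal slices: S₀ = [[12, 9, 9], [0, 3, -9]], S₁ = [[15, 18, -9], [9, 6, 9]], S₂ = [[-18, -18, 0], [-6, -6, 0]].
If T = a₁ ⊗ b₁ ⊗ c₁ + a₂ ⊗ b₂ ⊗ c₂ then each S_k = c₁[k]·a₁b₁ᵀ + c₂[k]·a₂b₂ᵀ. S₀ and S₁ are linearly independent, so a₁b₁ᵀ and a₂b₂ᵀ must span the same plane of matrices: they are the rank-1 matrices of the form x·S₀ + y·S₁.
The 2×2 minor of x·S₀ + y·S₁ on rows {0,1}, columns {0,1} is 36·x² + 36·xy − 72·y² = 36·(x + 2·y)(x − y), vanishing at (x:y) = (2:-1) and (1:1).
M₁ = 2·S₀ − S₁ = [[9, 0, 27], [-9, 0, -27]] = 9·[1, -1][1, 0, 3]ᵀ and M₂ = S₀ + S₁ = [[27, 27, 0], [9, 9, 0]] = 9·[3, 1][1, 1, 0]ᵀ, so take a₁ = [1, -1], b₁ = [1, 0, 3], a₂ = [3, 1], b₂ = [1, 1, 0].
Each slice is an integer combination of E₁ = a₁b₁ᵀ and E₂ = a₂b₂ᵀ: S₀ = 3·E₁ + 3·E₂, S₁ = −3·E₁ + 6·E₂, S₂ = −6·E₂; reading off coefficients, c₁ = [3, -3, 0] and c₂ = [3, 6, -6].
Hence T = [1, -1] ⊗ [1, 0, 3] ⊗ [3, -3, 0] + [3, 1] ⊗ [1, 1, 0] ⊗ [3, 6, -6], so rank(T) ≤ 2.
These bounds meet, so rank(T) = 2.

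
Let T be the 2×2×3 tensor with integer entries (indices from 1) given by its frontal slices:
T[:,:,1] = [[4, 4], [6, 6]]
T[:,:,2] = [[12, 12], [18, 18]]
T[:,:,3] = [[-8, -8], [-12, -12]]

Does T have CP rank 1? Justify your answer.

Yes

If T = a (x) b (x) c then every fibre of T is a multiple of the corresponding factor, so read the factors off the fibres through the nonzero entry T[1,1,1] = 4.
The mode-1 fibre T[:,1,1] = [4, 6] gives a = [2, 3] (primitive direction); the mode-2 fibre T[1,:,1] = [4, 4] gives b = [1, 1]; then c[k] = T[1,1,k] / (a[1]·b[1]) = [4, 12, -8] / 2 = [2, 6, -4].
Expanding [2, 3] (x) [1, 1] (x) [2, 6, -4] reproduces all 12 entries of T, so T = [2, 3] (x) [1, 1] (x) [2, 6, -4] and rank(T) ≤ 1.
Equivalently every frontal slice T[:,:,k] is c[k] times the rank-1 matrix [2, 3] (x) [1, 1]. So T has rank 1 (it is nonzero).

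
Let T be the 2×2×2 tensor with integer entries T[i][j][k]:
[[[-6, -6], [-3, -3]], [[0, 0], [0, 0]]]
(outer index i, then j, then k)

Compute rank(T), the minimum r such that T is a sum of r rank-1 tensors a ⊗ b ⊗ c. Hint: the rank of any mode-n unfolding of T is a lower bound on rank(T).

1

Lower bound: T ≠ 0 (e.g. T[0,0,0] = -6), so rank(T) ≥ 1.
Upper bound: if T = a ⊗ b ⊗ c then every fibre of T is a multiple of the corresponding factor, so read the factors off the fibres through the nonzero entry T[0,0,0] = -6.
The mode-1 fibre T[:,0,0] = [-6, 0] gives a = [1, 0] (primitive direction); the mode-2 fibre T[0,:,0] = [-6, -3] gives b = [2, 1]; then c[k] = T[0,0,k] / (a[0]·b[0]) = [-6, -6] / 2 = [-3, -3].
Expanding [1, 0] ⊗ [2, 1] ⊗ [-3, -3] reproduces all 8 entries of T, so T = [1, 0] ⊗ [2, 1] ⊗ [-3, -3] and rank(T) ≤ 1.
These bounds meet, so rank(T) = 1.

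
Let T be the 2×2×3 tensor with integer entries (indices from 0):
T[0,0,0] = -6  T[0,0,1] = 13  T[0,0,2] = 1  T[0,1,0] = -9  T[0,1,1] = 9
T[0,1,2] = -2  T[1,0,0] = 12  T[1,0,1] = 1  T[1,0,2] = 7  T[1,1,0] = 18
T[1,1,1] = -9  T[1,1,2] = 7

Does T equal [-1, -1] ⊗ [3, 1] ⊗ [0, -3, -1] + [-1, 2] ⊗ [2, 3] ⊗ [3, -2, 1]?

Reconstruct entrywise from the claimed factors. For example, T[0,0,2] = 1 and Σₗ aₗ[0]bₗ[0]cₗ[2] = (-1)·(3)·(-1) + (-1)·(2)·(1) = 1; checking all 12 entries, every one matches. The claim holds.

Yes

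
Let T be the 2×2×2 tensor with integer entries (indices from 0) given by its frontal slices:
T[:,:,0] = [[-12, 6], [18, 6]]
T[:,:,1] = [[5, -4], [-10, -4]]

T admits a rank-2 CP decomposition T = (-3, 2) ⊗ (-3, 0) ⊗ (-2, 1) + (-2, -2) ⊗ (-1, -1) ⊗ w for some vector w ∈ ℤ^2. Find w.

Subtract the known terms from T to get the rank-1 residual R = (-2, -2) ⊗ (-1, -1) ⊗ w, so R[i,j,k] = a[i]·b[j]·w[k]. Pick indices with nonzero a[0]·b[0] = (-2)·(-1) = 2. Only the fibre through (0,0,·) is needed: R[0,0,:] = T[0,0,:] − Σₗ aₗ[0]bₗ[0]cₗ = [-12, 5] − (-3)·(-3)·(-2, 1) = [6, -4]. Then w[k] = R[0,0,k] / 2 for each k, giving w = [6, -4] / 2 = (3, -2).

w = (3, -2)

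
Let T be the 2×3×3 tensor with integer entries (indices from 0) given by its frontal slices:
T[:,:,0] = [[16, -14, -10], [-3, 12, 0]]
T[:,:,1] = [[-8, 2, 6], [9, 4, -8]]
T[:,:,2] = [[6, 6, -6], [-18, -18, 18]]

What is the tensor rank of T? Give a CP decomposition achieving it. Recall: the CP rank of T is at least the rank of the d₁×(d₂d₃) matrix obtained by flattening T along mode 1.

rank(T) = 2

Lower bound: the mode-2 unfolding of T (rows indexed by j, columns by (i,k) = (0,0), (0,1), (0,2), (1,0), (1,1), (1,2)) is [[16, -8, 6, -3, 9, -18], [-14, 2, 6, 12, 4, -18], [-10, 6, -6, 0, -8, 18]].
There the 2×2 minor on rows j ∈ {0, 1}, columns (i,k) ∈ {(0,0), (0,1)} is det [[16, -8], [-14, 2]] = -80 ≠ 0, so this unfolding has rank ≥ 2; CP rank is at least every unfolding rank, so rank(T) ≥ 2. (Flattening ranks never certify an upper bound on CP rank; for that we must actually write T with 2 rank-1 terms.)
Upper bound — finding two terms. Write S_k = T[:,:,k] for the frontal slices: S₀ = [[16, -14, -10], [-3, 12, 0]], S₁ = [[-8, 2, 6], [9, 4, -8]], S₂ = [[6, 6, -6], [-18, -18, 18]].
If T = a₁ (x) b₁ (x) c₁ + a₂ (x) b₂ (x) c₂ then each S_k = c₁[k]·a₁b₁ᵀ + c₂[k]·a₂b₂ᵀ. S₀ and S₁ are linearly independent, so a₁b₁ᵀ and a₂b₂ᵀ must span the same plane of matrices: they are the rank-1 matrices of the form x·S₀ + y·S₁.
The 2×2 minor of x·S₀ + y·S₁ on rows {0,1}, columns {0,1} is 150·x² + 100·xy − 50·y² = 50·(3·x − y)(x + y), vanishing at (x:y) = (1:3) and (1:-1).
M₁ = S₀ + 3·S₁ = [[-8, -8, 8], [24, 24, -24]] = (-8)·[1, -3][1, 1, -1]ᵀ and M₂ = S₀ − S₁ = [[24, -16, -16], [-12, 8, 8]] = 4·[2, -1][3, -2, -2]ᵀ, so take a₁ = [1, -3], b₁ = [1, 1, -1], a₂ = [2, -1], b₂ = [3, -2, -2].
Each slice is an integer combination of E₁ = a₁b₁ᵀ and E₂ = a₂b₂ᵀ: S₀ = −2·E₁ + 3·E₂, S₁ = −2·E₁ − E₂, S₂ = 6·E₁; reading off coefficients, c₁ = [-2, -2, 6] and c₂ = [3, -1, 0].
Hence T = [1, -3] (x) [1, 1, -1] (x) [-2, -2, 6] + [2, -1] (x) [3, -2, -2] (x) [3, -1, 0], so rank(T) ≤ 2.
These bounds meet, so rank(T) = 2.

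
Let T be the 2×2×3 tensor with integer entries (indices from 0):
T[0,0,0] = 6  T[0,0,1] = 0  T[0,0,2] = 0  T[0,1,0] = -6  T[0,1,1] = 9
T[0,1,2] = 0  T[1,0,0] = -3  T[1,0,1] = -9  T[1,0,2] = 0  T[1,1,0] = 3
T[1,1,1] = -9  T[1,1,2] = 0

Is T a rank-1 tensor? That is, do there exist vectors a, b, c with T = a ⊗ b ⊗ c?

The mode-3 unfolding of T (rows indexed by k, columns by (i,j) = (0,0), (0,1), (1,0), (1,1)) is [[6, -6, -3, 3], [0, 9, -9, -9], [0, 0, 0, 0]].
There the 2×2 minor on rows k ∈ {0, 1}, columns (i,j) ∈ {(0,0), (0,1)} is det [[6, -6], [0, 9]] = 54 ≠ 0, so this unfolding has rank ≥ 2; CP rank is at least every unfolding rank, so rank(T) ≥ 2.
In particular rank(T) ≥ 2 > 1, so T is not rank-1.

No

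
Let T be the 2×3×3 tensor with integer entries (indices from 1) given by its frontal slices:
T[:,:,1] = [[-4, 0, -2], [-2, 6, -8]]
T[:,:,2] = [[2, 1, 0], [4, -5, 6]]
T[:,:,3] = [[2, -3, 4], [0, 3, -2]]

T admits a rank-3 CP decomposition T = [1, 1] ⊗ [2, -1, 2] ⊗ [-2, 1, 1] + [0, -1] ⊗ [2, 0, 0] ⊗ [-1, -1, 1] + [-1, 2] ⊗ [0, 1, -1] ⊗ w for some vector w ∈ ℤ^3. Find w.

Subtract the known terms from T to get the rank-1 residual R = [-1, 2] ⊗ [0, 1, -1] ⊗ w, so R[i,j,k] = a[i]·b[j]·w[k]. Pick indices with nonzero a[1]·b[2] = (-1)·(1) = -1. Only the fibre through (1,2,·) is needed: R[1,2,:] = T[1,2,:] − Σₗ aₗ[1]bₗ[2]cₗ = [0, 1, -3] − (1)·(-1)·[-2, 1, 1] − (0)·(0)·[-1, -1, 1] = [-2, 2, -2]. Then w[k] = R[1,2,k] / -1 for each k, giving w = [-2, 2, -2] / -1 = [2, -2, 2].

w = [2, -2, 2]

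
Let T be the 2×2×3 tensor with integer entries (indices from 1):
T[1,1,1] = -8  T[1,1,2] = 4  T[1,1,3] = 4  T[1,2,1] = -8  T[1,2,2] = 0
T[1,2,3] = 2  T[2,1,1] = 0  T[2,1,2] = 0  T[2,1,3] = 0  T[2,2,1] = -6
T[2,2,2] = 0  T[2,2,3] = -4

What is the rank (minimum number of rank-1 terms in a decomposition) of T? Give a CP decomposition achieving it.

Lower bound: the mode-3 unfolding of T (rows indexed by k, columns by (i,j) = (1,1), (1,2), (2,1), (2,2)) is [[-8, -8, 0, -6], [4, 0, 0, 0], [4, 2, 0, -4]].
There the 3×3 minor on rows k ∈ {1, 2, 3}, columns (i,j) ∈ {(1,1), (1,2), (2,2)} is det [[-8, -8, -6], [4, 0, 0], [4, 2, -4]] = -176 ≠ 0, so this unfolding has rank ≥ 3; CP rank is at least every unfolding rank, so rank(T) ≥ 3. (Unfolding ranks only ever bound the CP rank from below — rank(T) can be strictly larger than all of them — so the matching upper bound has to come from an explicit 3-term decomposition.)
Upper bound: T is a sum of 3 rank-1 terms, T = [0, 1] ⊗ [0, 1] ⊗ [-2, 2, -4] + [1, 0] ⊗ [2, 1] ⊗ [-4, 2, 2] + [1, 1] ⊗ [0, 1] ⊗ [-4, -2, 0] (one valid choice — decompositions are not unique — normalised so each a, b is primitive with positive first nonzero entry; check it by expanding all entries), so rank(T) ≤ 3.
These bounds meet, so rank(T) = 3.

rank(T) = 3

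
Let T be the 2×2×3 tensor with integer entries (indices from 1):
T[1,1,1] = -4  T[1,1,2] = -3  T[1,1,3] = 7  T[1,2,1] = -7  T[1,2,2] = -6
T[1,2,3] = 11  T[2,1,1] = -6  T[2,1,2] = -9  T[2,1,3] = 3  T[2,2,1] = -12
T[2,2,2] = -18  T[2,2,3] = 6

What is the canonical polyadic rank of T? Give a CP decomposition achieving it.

rank(T) = 2

Lower bound: in the mode-3 unfolding of T (rows indexed by k, columns by (i,j)) the 2×2 minor on rows k ∈ {1, 2}, columns (i,j) ∈ {(1,1), (1,2)} is det [[-4, -7], [-3, -6]] = 3 ≠ 0, so that unfolding has rank ≥ 2 and hence rank(T) ≥ 2 (CP rank is at least every unfolding rank, though it can be larger).
Upper bound: with S_k = T[:,:,k], the two rank-1 terms a₁b₁ᵀ, a₂b₂ᵀ are the rank-1 members of the pencil x·S₁ + y·S₂.
det(x·S₁ + y·S₂) is 6·x² + 9·xy = 3·(2·x + 3·y)(x), vanishing at (x:y) = (3:-2) and (0:1).
M₁ = 3·S₁ − 2·S₂ = [[-6, -9], [0, 0]] = (-3)·[1, 0][2, 3]ᵀ and M₂ = S₂ = [[-3, -6], [-9, -18]] = (-3)·[1, 3][1, 2]ᵀ, so take a₁ = [1, 0], b₁ = [2, 3], a₂ = [1, 3], b₂ = [1, 2].
Each slice is an integer combination of E₁ = a₁b₁ᵀ and E₂ = a₂b₂ᵀ: S₁ = −E₁ − 2·E₂, S₂ = −3·E₂, S₃ = 3·E₁ + E₂; reading off coefficients, c₁ = [-1, 0, 3] and c₂ = [-2, -3, 1].
Hence T = [1, 0] ⊗ [2, 3] ⊗ [-1, 0, 3] + [1, 3] ⊗ [1, 2] ⊗ [-2, -3, 1], so rank(T) ≤ 2.
These bounds meet, so rank(T) = 2.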